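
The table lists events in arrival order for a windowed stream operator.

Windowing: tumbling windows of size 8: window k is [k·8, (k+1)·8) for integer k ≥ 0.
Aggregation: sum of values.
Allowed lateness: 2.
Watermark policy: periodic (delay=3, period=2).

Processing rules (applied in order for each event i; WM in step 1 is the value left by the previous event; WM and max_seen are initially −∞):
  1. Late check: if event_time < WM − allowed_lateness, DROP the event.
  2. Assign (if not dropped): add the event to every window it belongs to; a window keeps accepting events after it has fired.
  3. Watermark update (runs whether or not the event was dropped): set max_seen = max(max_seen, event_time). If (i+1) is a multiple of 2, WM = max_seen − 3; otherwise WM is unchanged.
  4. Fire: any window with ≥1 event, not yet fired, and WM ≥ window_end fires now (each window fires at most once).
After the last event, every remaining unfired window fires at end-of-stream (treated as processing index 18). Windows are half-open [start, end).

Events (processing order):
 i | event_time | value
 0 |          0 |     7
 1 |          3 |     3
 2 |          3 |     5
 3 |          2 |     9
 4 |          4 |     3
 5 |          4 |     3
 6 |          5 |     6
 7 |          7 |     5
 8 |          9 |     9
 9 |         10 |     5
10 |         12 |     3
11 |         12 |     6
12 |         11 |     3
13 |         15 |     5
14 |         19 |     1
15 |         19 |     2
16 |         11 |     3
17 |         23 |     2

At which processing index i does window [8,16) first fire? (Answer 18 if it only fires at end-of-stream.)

15

i=0 t=0 v=7: → [0,8); WM=−∞
i=1 t=3 v=3: → [0,8); WM=0
i=2 t=3 v=5: → [0,8); WM=0
i=3 t=2 v=9: → [0,8); WM=0
i=4 t=4 v=3: → [0,8); WM=0
i=5 t=4 v=3: → [0,8); WM=1
i=6 t=5 v=6: → [0,8); WM=1
i=7 t=7 v=5: → [0,8); WM=4
i=8 t=9 v=9: → [8,16); WM=4
i=9 t=10 v=5: → [8,16); WM=7
i=10 t=12 v=3: → [8,16); WM=7
i=11 t=12 v=6: → [8,16); WM=9; [0,8) fires=41
i=12 t=11 v=3: → [8,16); WM=9
i=13 t=15 v=5: → [8,16); WM=12
i=14 t=19 v=1: → [16,24); WM=12
i=15 t=19 v=2: → [16,24); WM=16; [8,16) fires=31
i=16 t=11 v=3: DROP (t<16-2); WM=16
i=17 t=23 v=2: → [16,24); WM=20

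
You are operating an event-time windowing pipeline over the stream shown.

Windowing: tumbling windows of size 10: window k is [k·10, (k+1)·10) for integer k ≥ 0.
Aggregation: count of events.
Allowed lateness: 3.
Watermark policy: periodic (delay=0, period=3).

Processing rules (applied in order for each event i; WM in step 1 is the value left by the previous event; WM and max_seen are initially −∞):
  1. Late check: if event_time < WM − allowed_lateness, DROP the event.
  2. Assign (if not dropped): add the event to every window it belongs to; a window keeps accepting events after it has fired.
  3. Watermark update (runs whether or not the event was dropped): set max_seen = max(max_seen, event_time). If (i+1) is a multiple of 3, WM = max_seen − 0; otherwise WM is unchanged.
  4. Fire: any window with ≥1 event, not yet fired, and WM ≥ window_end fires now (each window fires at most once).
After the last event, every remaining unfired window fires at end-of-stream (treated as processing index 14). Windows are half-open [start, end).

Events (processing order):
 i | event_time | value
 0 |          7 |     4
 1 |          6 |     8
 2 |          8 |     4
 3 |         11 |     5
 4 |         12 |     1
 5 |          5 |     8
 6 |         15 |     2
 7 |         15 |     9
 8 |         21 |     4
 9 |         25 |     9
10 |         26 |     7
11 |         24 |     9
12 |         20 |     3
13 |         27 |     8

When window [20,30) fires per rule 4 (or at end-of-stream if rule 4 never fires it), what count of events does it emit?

i=0 t=7 v=4: → [0,10); WM=−∞
i=1 t=6 v=8: → [0,10); WM=−∞
i=2 t=8 v=4: → [0,10); WM=8
i=3 t=11 v=5: → [10,20); WM=8
i=4 t=12 v=1: → [10,20); WM=8
i=5 t=5 v=8: → [0,10); WM=12; [0,10) fires=4
i=6 t=15 v=2: → [10,20); WM=12
i=7 t=15 v=9: → [10,20); WM=12
i=8 t=21 v=4: → [20,30); WM=21; [10,20) fires=4
i=9 t=25 v=9: → [20,30); WM=21
i=10 t=26 v=7: → [20,30); WM=21
i=11 t=24 v=9: → [20,30); WM=26
i=12 t=20 v=3: DROP (t<26-3); WM=26
i=13 t=27 v=8: → [20,30); WM=26

5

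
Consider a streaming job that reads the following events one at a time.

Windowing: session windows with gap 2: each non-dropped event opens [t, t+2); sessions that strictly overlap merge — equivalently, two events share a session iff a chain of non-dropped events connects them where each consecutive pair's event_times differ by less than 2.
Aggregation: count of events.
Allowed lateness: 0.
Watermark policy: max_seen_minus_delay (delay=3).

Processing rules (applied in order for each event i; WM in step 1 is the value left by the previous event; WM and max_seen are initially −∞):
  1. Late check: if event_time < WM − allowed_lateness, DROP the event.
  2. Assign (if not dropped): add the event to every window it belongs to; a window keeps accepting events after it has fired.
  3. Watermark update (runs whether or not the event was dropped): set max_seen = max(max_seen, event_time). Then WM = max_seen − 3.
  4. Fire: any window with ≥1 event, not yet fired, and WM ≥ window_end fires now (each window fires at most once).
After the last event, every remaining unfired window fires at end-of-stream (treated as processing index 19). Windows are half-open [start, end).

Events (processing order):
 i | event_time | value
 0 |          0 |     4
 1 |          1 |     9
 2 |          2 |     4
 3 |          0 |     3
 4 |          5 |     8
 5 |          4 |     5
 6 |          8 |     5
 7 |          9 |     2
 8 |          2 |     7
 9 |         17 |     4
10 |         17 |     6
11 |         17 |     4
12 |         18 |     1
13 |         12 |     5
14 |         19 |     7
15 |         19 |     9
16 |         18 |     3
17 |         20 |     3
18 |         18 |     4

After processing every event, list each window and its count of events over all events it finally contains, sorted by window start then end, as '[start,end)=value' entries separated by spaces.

i=0 t=0 v=4: → [0,2); WM=-3
i=1 t=1 v=9: → [0,3); WM=-2
i=2 t=2 v=4: → [0,4); WM=-1
i=3 t=0 v=3: → [0,4); WM=-1
i=4 t=5 v=8: → [5,7); WM=2
i=5 t=4 v=5: → [4,7); WM=2
i=6 t=8 v=5: → [8,10); WM=5
i=7 t=9 v=2: → [8,11); WM=6
i=8 t=2 v=7: DROP (t<6-0); WM=6
i=9 t=17 v=4: → [17,19); WM=14
i=10 t=17 v=6: → [17,19); WM=14
i=11 t=17 v=4: → [17,19); WM=14
i=12 t=18 v=1: → [17,20); WM=15
i=13 t=12 v=5: DROP (t<15-0); WM=15
i=14 t=19 v=7: → [17,21); WM=16
i=15 t=19 v=9: → [17,21); WM=16
i=16 t=18 v=3: → [17,21); WM=16
i=17 t=20 v=3: → [17,22); WM=17
i=18 t=18 v=4: → [17,22); WM=17

[0,4)=4 [4,7)=2 [8,11)=2 [17,22)=9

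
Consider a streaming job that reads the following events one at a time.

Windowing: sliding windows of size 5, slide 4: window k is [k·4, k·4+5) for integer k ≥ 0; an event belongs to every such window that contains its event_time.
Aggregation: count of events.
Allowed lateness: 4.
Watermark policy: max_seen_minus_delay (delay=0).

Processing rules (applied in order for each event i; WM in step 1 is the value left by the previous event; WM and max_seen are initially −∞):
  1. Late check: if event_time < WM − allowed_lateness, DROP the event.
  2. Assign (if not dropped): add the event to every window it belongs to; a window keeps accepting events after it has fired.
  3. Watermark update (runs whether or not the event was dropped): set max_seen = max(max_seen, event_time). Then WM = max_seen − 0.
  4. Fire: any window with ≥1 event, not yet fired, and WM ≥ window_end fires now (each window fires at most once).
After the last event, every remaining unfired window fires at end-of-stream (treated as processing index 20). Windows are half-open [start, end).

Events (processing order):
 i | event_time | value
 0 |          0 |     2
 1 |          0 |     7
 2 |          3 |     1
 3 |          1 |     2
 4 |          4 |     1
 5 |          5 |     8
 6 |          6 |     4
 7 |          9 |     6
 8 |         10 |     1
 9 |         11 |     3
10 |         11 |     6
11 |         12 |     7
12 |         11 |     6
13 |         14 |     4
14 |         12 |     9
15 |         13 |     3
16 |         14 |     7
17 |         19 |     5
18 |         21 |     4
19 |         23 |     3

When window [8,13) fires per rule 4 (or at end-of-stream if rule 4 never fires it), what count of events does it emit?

6

i=0 t=0 v=2: → [0,5); WM=0
i=1 t=0 v=7: → [0,5); WM=0
i=2 t=3 v=1: → [0,5); WM=3
i=3 t=1 v=2: → [0,5); WM=3
i=4 t=4 v=1: → [4,9),[0,5); WM=4
i=5 t=5 v=8: → [4,9); WM=5; [0,5) fires=5
i=6 t=6 v=4: → [4,9); WM=6
i=7 t=9 v=6: → [8,13); WM=9; [4,9) fires=3
i=8 t=10 v=1: → [8,13); WM=10
i=9 t=11 v=3: → [8,13); WM=11
i=10 t=11 v=6: → [8,13); WM=11
i=11 t=12 v=7: → [12,17),[8,13); WM=12
i=12 t=11 v=6: → [8,13); WM=12
i=13 t=14 v=4: → [12,17); WM=14; [8,13) fires=6
i=14 t=12 v=9: → [12,17),[8,13); WM=14
i=15 t=13 v=3: → [12,17); WM=14
i=16 t=14 v=7: → [12,17); WM=14
i=17 t=19 v=5: → [16,21); WM=19; [12,17) fires=5
i=18 t=21 v=4: → [20,25); WM=21; [16,21) fires=1
i=19 t=23 v=3: → [20,25); WM=23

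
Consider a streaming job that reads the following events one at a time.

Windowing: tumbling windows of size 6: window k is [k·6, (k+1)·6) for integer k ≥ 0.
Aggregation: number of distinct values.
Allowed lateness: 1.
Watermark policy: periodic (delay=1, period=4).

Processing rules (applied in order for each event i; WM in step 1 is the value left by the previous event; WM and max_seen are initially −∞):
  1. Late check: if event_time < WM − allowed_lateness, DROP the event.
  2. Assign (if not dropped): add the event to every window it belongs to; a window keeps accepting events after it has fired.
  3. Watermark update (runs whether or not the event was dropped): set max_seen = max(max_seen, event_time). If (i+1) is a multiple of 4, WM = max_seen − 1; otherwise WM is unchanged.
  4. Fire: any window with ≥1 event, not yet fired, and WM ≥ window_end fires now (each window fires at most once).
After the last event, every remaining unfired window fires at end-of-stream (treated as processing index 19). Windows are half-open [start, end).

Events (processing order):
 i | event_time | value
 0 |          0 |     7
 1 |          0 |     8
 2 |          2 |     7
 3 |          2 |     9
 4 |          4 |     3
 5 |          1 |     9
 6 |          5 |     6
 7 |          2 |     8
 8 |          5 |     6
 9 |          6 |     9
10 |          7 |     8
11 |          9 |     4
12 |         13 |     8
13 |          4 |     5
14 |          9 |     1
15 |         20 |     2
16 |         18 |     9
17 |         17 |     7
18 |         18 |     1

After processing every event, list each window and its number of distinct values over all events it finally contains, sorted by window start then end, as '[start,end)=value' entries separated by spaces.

i=0 t=0 v=7: → [0,6); WM=−∞
i=1 t=0 v=8: → [0,6); WM=−∞
i=2 t=2 v=7: → [0,6); WM=−∞
i=3 t=2 v=9: → [0,6); WM=1
i=4 t=4 v=3: → [0,6); WM=1
i=5 t=1 v=9: → [0,6); WM=1
i=6 t=5 v=6: → [0,6); WM=1
i=7 t=2 v=8: → [0,6); WM=4
i=8 t=5 v=6: → [0,6); WM=4
i=9 t=6 v=9: → [6,12); WM=4
i=10 t=7 v=8: → [6,12); WM=4
i=11 t=9 v=4: → [6,12); WM=8; [0,6) fires=5
i=12 t=13 v=8: → [12,18); WM=8
i=13 t=4 v=5: DROP (t<8-1); WM=8
i=14 t=9 v=1: → [6,12); WM=8
i=15 t=20 v=2: → [18,24); WM=19; [6,12) fires=4 [12,18) fires=1
i=16 t=18 v=9: → [18,24); WM=19
i=17 t=17 v=7: DROP (t<19-1); WM=19
i=18 t=18 v=1: → [18,24); WM=19

[0,6)=5 [6,12)=4 [12,18)=1 [18,24)=3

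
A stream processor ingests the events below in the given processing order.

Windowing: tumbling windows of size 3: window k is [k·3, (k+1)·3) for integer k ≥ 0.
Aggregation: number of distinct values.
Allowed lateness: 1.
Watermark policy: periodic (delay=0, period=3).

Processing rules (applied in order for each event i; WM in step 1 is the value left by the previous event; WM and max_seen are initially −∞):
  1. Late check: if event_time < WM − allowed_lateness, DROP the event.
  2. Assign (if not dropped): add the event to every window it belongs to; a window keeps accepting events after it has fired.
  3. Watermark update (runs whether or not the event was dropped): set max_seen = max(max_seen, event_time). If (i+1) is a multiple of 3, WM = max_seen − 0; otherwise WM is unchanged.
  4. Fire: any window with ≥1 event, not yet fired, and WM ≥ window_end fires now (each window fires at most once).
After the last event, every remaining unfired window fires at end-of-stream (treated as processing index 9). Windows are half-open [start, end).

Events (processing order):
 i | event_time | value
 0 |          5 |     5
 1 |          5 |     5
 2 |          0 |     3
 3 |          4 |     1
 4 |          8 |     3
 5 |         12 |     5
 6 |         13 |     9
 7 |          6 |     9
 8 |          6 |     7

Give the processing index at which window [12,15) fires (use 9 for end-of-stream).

i=0 t=5 v=5: → [3,6); WM=−∞
i=1 t=5 v=5: → [3,6); WM=−∞
i=2 t=0 v=3: → [0,3); WM=5; [0,3) fires=1
i=3 t=4 v=1: → [3,6); WM=5
i=4 t=8 v=3: → [6,9); WM=5
i=5 t=12 v=5: → [12,15); WM=12; [3,6) fires=2 [6,9) fires=1
i=6 t=13 v=9: → [12,15); WM=12
i=7 t=6 v=9: DROP (t<12-1); WM=12
i=8 t=6 v=7: DROP (t<12-1); WM=13

9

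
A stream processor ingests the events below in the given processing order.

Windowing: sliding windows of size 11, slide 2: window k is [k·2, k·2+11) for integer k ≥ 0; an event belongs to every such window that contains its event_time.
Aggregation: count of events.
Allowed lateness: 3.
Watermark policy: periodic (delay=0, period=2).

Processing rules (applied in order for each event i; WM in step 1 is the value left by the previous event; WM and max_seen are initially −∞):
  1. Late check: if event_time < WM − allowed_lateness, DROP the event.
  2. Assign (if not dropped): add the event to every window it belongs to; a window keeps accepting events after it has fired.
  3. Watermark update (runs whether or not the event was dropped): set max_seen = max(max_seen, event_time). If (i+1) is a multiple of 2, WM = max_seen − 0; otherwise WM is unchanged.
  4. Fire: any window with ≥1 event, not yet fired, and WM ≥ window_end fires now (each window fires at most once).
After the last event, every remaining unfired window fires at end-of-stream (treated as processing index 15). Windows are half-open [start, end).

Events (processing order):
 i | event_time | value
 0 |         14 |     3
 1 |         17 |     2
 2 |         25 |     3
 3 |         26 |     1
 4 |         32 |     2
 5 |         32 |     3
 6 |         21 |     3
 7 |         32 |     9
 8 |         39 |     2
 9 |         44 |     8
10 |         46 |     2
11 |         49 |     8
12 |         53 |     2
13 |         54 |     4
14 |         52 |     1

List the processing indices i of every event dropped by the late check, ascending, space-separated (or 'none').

i=0 t=14 v=3: → [14,25),[12,23),[10,21),[8,19),[6,17),[4,15); WM=−∞
i=1 t=17 v=2: → [16,27),[14,25),[12,23),[10,21),[8,19); WM=17; [4,15) fires=1 [6,17) fires=1
i=2 t=25 v=3: → [24,35),[22,33),[20,31),[18,29),[16,27); WM=17
i=3 t=26 v=1: → [26,37),[24,35),[22,33),[20,31),[18,29),[16,27); WM=26; [8,19) fires=2 [10,21) fires=2 [12,23) fires=2 [14,25) fires=2
i=4 t=32 v=2: → [32,43),[30,41),[28,39),[26,37),[24,35),[22,33); WM=26
i=5 t=32 v=3: → [32,43),[30,41),[28,39),[26,37),[24,35),[22,33); WM=32; [16,27) fires=3 [18,29) fires=2 [20,31) fires=2
i=6 t=21 v=3: DROP (t<32-3); WM=32
i=7 t=32 v=9: → [32,43),[30,41),[28,39),[26,37),[24,35),[22,33); WM=32
i=8 t=39 v=2: → [38,49),[36,47),[34,45),[32,43),[30,41); WM=32
i=9 t=44 v=8: → [44,55),[42,53),[40,51),[38,49),[36,47),[34,45); WM=44; [22,33) fires=5 [24,35) fires=5 [26,37) fires=4 [28,39) fires=3 [30,41) fires=4 [32,43) fires=4
i=10 t=46 v=2: → [46,57),[44,55),[42,53),[40,51),[38,49),[36,47); WM=44
i=11 t=49 v=8: → [48,59),[46,57),[44,55),[42,53),[40,51); WM=49; [34,45) fires=2 [36,47) fires=3 [38,49) fires=3
i=12 t=53 v=2: → [52,63),[50,61),[48,59),[46,57),[44,55); WM=49
i=13 t=54 v=4: → [54,65),[52,63),[50,61),[48,59),[46,57),[44,55); WM=54; [40,51) fires=3 [42,53) fires=3
i=14 t=52 v=1: → [52,63),[50,61),[48,59),[46,57),[44,55),[42,53); WM=54

6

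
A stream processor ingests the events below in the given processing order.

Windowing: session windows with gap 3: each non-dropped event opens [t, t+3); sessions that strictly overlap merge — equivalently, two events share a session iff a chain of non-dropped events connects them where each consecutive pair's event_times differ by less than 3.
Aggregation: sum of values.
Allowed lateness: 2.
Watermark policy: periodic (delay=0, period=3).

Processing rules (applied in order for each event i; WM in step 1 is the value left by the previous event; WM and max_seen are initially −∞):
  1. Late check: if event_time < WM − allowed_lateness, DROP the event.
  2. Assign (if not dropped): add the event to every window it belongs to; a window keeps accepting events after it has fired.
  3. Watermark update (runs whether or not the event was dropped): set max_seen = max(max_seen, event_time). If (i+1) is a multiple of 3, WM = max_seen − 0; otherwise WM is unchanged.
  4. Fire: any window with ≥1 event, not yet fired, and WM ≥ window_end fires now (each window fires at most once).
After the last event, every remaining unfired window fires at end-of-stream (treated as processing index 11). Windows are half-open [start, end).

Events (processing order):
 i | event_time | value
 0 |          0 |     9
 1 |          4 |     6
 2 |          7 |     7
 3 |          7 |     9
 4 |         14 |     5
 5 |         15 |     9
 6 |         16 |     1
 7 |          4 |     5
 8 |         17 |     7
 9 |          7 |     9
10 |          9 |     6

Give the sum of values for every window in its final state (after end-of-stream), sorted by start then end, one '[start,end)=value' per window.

[0,3)=9 [4,7)=6 [7,10)=16 [14,20)=22

i=0 t=0 v=9: → [0,3); WM=−∞
i=1 t=4 v=6: → [4,7); WM=−∞
i=2 t=7 v=7: → [7,10); WM=7
i=3 t=7 v=9: → [7,10); WM=7
i=4 t=14 v=5: → [14,17); WM=7
i=5 t=15 v=9: → [14,18); WM=15
i=6 t=16 v=1: → [14,19); WM=15
i=7 t=4 v=5: DROP (t<15-2); WM=15
i=8 t=17 v=7: → [14,20); WM=17
i=9 t=7 v=9: DROP (t<17-2); WM=17
i=10 t=9 v=6: DROP (t<17-2); WM=17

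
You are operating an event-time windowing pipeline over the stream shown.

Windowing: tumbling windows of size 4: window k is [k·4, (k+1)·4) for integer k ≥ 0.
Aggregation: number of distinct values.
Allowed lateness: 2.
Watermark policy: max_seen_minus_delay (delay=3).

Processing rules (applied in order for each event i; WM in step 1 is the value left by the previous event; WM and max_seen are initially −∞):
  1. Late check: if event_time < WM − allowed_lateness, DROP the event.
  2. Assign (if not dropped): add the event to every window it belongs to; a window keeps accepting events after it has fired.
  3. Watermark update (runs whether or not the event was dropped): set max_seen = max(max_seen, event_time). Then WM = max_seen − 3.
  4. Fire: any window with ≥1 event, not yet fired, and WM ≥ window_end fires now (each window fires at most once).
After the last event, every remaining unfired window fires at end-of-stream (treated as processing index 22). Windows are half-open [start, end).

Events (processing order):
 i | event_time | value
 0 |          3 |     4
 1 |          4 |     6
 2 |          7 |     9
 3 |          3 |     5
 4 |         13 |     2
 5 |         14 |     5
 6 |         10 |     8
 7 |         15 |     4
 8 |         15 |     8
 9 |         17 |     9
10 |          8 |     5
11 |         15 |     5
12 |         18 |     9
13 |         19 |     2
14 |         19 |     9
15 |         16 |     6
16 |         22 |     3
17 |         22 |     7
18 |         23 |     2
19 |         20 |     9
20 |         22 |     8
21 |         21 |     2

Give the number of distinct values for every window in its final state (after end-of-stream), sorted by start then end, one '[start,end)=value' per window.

[0,4)=2 [4,8)=2 [8,12)=1 [12,16)=4 [16,20)=3 [20,24)=5

i=0 t=3 v=4: → [0,4); WM=0
i=1 t=4 v=6: → [4,8); WM=1
i=2 t=7 v=9: → [4,8); WM=4; [0,4) fires=1
i=3 t=3 v=5: → [0,4); WM=4
i=4 t=13 v=2: → [12,16); WM=10; [4,8) fires=2
i=5 t=14 v=5: → [12,16); WM=11
i=6 t=10 v=8: → [8,12); WM=11
i=7 t=15 v=4: → [12,16); WM=12; [8,12) fires=1
i=8 t=15 v=8: → [12,16); WM=12
i=9 t=17 v=9: → [16,20); WM=14
i=10 t=8 v=5: DROP (t<14-2); WM=14
i=11 t=15 v=5: → [12,16); WM=14
i=12 t=18 v=9: → [16,20); WM=15
i=13 t=19 v=2: → [16,20); WM=16; [12,16) fires=4
i=14 t=19 v=9: → [16,20); WM=16
i=15 t=16 v=6: → [16,20); WM=16
i=16 t=22 v=3: → [20,24); WM=19
i=17 t=22 v=7: → [20,24); WM=19
i=18 t=23 v=2: → [20,24); WM=20; [16,20) fires=3
i=19 t=20 v=9: → [20,24); WM=20
i=20 t=22 v=8: → [20,24); WM=20
i=21 t=21 v=2: → [20,24); WM=20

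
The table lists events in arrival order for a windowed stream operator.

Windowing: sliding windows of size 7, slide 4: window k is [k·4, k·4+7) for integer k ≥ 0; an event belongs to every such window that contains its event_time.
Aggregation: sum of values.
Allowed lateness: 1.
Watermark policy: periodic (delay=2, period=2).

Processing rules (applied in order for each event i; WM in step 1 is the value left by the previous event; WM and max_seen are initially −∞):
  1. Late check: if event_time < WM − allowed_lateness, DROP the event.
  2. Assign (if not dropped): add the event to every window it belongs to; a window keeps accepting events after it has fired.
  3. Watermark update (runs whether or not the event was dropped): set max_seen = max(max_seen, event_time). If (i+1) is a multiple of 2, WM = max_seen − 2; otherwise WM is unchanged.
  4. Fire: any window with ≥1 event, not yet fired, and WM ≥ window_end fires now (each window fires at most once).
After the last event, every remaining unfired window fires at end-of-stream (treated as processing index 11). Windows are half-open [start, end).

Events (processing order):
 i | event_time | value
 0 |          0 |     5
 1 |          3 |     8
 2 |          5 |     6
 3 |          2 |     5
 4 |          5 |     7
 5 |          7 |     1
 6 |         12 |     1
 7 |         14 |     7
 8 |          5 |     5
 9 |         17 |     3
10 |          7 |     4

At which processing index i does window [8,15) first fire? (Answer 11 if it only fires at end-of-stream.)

9

i=0 t=0 v=5: → [0,7); WM=−∞
i=1 t=3 v=8: → [0,7); WM=1
i=2 t=5 v=6: → [4,11),[0,7); WM=1
i=3 t=2 v=5: → [0,7); WM=3
i=4 t=5 v=7: → [4,11),[0,7); WM=3
i=5 t=7 v=1: → [4,11); WM=5
i=6 t=12 v=1: → [12,19),[8,15); WM=5
i=7 t=14 v=7: → [12,19),[8,15); WM=12; [0,7) fires=31 [4,11) fires=14
i=8 t=5 v=5: DROP (t<12-1); WM=12
i=9 t=17 v=3: → [16,23),[12,19); WM=15; [8,15) fires=8
i=10 t=7 v=4: DROP (t<15-1); WM=15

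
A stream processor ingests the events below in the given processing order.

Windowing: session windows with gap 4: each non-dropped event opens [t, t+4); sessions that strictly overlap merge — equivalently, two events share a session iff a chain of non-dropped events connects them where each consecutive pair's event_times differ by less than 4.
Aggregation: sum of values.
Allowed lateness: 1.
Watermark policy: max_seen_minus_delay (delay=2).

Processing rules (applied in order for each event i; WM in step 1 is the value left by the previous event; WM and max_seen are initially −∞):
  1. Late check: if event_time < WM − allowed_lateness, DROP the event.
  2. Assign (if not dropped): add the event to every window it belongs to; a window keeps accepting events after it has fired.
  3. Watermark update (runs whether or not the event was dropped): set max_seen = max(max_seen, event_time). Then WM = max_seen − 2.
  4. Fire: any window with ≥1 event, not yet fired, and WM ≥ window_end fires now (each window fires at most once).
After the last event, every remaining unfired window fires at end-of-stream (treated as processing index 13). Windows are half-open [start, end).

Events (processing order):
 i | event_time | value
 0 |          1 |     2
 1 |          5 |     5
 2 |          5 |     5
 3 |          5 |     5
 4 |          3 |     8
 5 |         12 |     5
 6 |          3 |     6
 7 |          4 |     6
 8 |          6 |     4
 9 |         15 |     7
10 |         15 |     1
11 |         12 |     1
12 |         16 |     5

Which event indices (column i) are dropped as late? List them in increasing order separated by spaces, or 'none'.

6 7 8

i=0 t=1 v=2: → [1,5); WM=-1
i=1 t=5 v=5: → [5,9); WM=3
i=2 t=5 v=5: → [5,9); WM=3
i=3 t=5 v=5: → [5,9); WM=3
i=4 t=3 v=8: → [1,9); WM=3
i=5 t=12 v=5: → [12,16); WM=10
i=6 t=3 v=6: DROP (t<10-1); WM=10
i=7 t=4 v=6: DROP (t<10-1); WM=10
i=8 t=6 v=4: DROP (t<10-1); WM=10
i=9 t=15 v=7: → [12,19); WM=13
i=10 t=15 v=1: → [12,19); WM=13
i=11 t=12 v=1: → [12,19); WM=13
i=12 t=16 v=5: → [12,20); WM=14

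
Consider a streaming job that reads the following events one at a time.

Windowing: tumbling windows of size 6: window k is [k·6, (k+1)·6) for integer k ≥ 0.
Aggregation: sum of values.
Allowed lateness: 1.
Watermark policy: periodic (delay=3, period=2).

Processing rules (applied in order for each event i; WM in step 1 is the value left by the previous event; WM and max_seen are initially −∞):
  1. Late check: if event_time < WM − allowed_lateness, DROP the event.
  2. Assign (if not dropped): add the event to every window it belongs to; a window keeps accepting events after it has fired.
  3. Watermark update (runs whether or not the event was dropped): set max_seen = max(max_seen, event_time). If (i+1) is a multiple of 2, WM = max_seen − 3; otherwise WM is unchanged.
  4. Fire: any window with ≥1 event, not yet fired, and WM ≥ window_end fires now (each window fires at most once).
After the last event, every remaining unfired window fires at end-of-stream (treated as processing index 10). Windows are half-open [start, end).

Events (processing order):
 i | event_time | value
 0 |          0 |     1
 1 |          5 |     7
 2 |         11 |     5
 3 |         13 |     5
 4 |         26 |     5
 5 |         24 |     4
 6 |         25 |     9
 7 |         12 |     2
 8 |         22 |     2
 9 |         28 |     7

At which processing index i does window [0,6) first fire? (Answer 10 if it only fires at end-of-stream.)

i=0 t=0 v=1: → [0,6); WM=−∞
i=1 t=5 v=7: → [0,6); WM=2
i=2 t=11 v=5: → [6,12); WM=2
i=3 t=13 v=5: → [12,18); WM=10; [0,6) fires=8
i=4 t=26 v=5: → [24,30); WM=10
i=5 t=24 v=4: → [24,30); WM=23; [6,12) fires=5 [12,18) fires=5
i=6 t=25 v=9: → [24,30); WM=23
i=7 t=12 v=2: DROP (t<23-1); WM=23
i=8 t=22 v=2: → [18,24); WM=23
i=9 t=28 v=7: → [24,30); WM=25; [18,24) fires=2

3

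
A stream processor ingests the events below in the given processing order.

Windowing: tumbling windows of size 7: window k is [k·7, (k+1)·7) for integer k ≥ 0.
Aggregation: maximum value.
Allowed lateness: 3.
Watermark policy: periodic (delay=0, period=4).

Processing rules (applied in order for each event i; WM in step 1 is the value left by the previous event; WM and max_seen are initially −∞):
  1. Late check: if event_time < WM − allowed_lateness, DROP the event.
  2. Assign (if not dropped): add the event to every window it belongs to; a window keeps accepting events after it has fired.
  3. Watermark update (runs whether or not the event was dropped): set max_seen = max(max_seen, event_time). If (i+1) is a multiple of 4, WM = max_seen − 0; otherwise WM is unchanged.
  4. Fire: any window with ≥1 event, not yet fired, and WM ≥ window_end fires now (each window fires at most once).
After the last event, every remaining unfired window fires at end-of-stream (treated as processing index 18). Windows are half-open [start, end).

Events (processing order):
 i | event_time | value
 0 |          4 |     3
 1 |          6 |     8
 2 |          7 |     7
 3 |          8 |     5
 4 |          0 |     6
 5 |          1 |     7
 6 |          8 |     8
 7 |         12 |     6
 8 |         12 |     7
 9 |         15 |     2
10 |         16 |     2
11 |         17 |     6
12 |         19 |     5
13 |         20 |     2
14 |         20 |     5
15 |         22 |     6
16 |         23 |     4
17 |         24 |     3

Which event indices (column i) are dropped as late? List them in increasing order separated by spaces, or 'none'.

i=0 t=4 v=3: → [0,7); WM=−∞
i=1 t=6 v=8: → [0,7); WM=−∞
i=2 t=7 v=7: → [7,14); WM=−∞
i=3 t=8 v=5: → [7,14); WM=8; [0,7) fires=8
i=4 t=0 v=6: DROP (t<8-3); WM=8
i=5 t=1 v=7: DROP (t<8-3); WM=8
i=6 t=8 v=8: → [7,14); WM=8
i=7 t=12 v=6: → [7,14); WM=12
i=8 t=12 v=7: → [7,14); WM=12
i=9 t=15 v=2: → [14,21); WM=12
i=10 t=16 v=2: → [14,21); WM=12
i=11 t=17 v=6: → [14,21); WM=17; [7,14) fires=8
i=12 t=19 v=5: → [14,21); WM=17
i=13 t=20 v=2: → [14,21); WM=17
i=14 t=20 v=5: → [14,21); WM=17
i=15 t=22 v=6: → [21,28); WM=22; [14,21) fires=6
i=16 t=23 v=4: → [21,28); WM=22
i=17 t=24 v=3: → [21,28); WM=22

4 5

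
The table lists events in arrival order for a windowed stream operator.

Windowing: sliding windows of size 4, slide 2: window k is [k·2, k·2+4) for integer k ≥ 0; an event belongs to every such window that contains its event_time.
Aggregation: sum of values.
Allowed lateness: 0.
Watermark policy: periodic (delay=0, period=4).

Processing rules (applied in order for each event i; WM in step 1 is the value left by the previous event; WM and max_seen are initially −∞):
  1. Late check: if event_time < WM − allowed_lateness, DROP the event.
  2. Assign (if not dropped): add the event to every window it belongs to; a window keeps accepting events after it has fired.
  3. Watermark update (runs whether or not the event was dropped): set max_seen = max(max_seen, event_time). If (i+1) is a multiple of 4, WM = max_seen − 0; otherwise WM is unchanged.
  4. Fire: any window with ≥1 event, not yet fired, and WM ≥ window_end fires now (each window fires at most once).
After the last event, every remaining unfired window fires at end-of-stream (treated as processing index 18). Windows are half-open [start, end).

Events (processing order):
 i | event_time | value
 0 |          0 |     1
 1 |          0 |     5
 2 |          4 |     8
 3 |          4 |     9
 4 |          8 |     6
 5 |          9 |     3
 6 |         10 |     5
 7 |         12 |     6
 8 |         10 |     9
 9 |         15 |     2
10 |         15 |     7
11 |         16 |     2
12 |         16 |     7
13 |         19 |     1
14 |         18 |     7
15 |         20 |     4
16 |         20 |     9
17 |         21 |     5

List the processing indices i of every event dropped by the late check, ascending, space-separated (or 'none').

i=0 t=0 v=1: → [0,4); WM=−∞
i=1 t=0 v=5: → [0,4); WM=−∞
i=2 t=4 v=8: → [4,8),[2,6); WM=−∞
i=3 t=4 v=9: → [4,8),[2,6); WM=4; [0,4) fires=6
i=4 t=8 v=6: → [8,12),[6,10); WM=4
i=5 t=9 v=3: → [8,12),[6,10); WM=4
i=6 t=10 v=5: → [10,14),[8,12); WM=4
i=7 t=12 v=6: → [12,16),[10,14); WM=12; [2,6) fires=17 [4,8) fires=17 [6,10) fires=9 [8,12) fires=14
i=8 t=10 v=9: DROP (t<12-0); WM=12
i=9 t=15 v=2: → [14,18),[12,16); WM=12
i=10 t=15 v=7: → [14,18),[12,16); WM=12
i=11 t=16 v=2: → [16,20),[14,18); WM=16; [10,14) fires=11 [12,16) fires=15
i=12 t=16 v=7: → [16,20),[14,18); WM=16
i=13 t=19 v=1: → [18,22),[16,20); WM=16
i=14 t=18 v=7: → [18,22),[16,20); WM=16
i=15 t=20 v=4: → [20,24),[18,22); WM=20; [14,18) fires=18 [16,20) fires=17
i=16 t=20 v=9: → [20,24),[18,22); WM=20
i=17 t=21 v=5: → [20,24),[18,22); WM=20

8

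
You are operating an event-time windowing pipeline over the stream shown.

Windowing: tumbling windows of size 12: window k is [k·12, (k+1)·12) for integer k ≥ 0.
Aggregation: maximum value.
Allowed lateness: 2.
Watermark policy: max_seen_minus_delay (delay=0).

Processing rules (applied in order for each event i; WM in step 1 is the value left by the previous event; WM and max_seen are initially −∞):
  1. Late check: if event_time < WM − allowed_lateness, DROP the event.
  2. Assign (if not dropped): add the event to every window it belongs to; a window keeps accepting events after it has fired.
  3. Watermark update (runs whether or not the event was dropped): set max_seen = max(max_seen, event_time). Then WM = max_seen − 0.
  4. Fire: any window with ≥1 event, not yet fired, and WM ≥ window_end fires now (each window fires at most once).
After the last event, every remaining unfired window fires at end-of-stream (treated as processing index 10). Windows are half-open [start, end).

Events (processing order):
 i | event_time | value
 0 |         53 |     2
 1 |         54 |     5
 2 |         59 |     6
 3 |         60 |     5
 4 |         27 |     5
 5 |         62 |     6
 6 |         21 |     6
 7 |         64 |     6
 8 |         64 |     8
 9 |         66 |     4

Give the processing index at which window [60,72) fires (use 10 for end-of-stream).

10

i=0 t=53 v=2: → [48,60); WM=53
i=1 t=54 v=5: → [48,60); WM=54
i=2 t=59 v=6: → [48,60); WM=59
i=3 t=60 v=5: → [60,72); WM=60; [48,60) fires=6
i=4 t=27 v=5: DROP (t<60-2); WM=60
i=5 t=62 v=6: → [60,72); WM=62
i=6 t=21 v=6: DROP (t<62-2); WM=62
i=7 t=64 v=6: → [60,72); WM=64
i=8 t=64 v=8: → [60,72); WM=64
i=9 t=66 v=4: → [60,72); WM=66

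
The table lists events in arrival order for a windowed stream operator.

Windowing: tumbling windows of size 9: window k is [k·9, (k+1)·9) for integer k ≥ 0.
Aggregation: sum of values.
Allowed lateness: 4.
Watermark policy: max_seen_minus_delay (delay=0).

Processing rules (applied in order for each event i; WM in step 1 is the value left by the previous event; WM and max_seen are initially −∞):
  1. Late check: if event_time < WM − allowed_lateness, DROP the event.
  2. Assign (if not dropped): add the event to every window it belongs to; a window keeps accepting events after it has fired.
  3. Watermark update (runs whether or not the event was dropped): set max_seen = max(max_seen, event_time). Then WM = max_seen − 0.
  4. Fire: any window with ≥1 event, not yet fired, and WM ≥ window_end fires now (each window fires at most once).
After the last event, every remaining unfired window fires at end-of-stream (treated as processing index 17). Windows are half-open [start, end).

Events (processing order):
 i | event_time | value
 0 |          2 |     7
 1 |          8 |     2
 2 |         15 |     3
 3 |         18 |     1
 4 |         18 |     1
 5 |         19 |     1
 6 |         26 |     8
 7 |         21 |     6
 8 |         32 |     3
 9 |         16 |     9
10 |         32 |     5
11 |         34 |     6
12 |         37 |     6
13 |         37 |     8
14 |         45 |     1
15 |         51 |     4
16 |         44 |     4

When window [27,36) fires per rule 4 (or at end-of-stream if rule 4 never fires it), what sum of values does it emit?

14

i=0 t=2 v=7: → [0,9); WM=2
i=1 t=8 v=2: → [0,9); WM=8
i=2 t=15 v=3: → [9,18); WM=15; [0,9) fires=9
i=3 t=18 v=1: → [18,27); WM=18; [9,18) fires=3
i=4 t=18 v=1: → [18,27); WM=18
i=5 t=19 v=1: → [18,27); WM=19
i=6 t=26 v=8: → [18,27); WM=26
i=7 t=21 v=6: DROP (t<26-4); WM=26
i=8 t=32 v=3: → [27,36); WM=32; [18,27) fires=11
i=9 t=16 v=9: DROP (t<32-4); WM=32
i=10 t=32 v=5: → [27,36); WM=32
i=11 t=34 v=6: → [27,36); WM=34
i=12 t=37 v=6: → [36,45); WM=37; [27,36) fires=14
i=13 t=37 v=8: → [36,45); WM=37
i=14 t=45 v=1: → [45,54); WM=45; [36,45) fires=14
i=15 t=51 v=4: → [45,54); WM=51
i=16 t=44 v=4: DROP (t<51-4); WM=51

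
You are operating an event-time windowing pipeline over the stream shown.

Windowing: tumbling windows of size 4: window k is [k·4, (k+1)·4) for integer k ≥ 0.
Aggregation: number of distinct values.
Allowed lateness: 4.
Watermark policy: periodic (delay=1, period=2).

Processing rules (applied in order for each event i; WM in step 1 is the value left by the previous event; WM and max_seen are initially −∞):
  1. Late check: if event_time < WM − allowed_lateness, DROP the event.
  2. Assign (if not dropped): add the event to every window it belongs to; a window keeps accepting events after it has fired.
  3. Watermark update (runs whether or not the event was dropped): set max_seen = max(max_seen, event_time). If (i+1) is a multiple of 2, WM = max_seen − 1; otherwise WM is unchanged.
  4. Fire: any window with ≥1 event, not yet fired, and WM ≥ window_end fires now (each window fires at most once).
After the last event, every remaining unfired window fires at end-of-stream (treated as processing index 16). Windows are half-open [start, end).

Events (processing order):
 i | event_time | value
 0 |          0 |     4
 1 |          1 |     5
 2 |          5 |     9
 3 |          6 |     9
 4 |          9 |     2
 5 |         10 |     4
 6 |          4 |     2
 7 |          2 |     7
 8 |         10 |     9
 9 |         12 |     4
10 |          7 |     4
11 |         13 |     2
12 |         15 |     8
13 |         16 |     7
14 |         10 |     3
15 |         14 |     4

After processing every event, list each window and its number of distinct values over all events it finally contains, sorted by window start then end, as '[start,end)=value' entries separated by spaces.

i=0 t=0 v=4: → [0,4); WM=−∞
i=1 t=1 v=5: → [0,4); WM=0
i=2 t=5 v=9: → [4,8); WM=0
i=3 t=6 v=9: → [4,8); WM=5; [0,4) fires=2
i=4 t=9 v=2: → [8,12); WM=5
i=5 t=10 v=4: → [8,12); WM=9; [4,8) fires=1
i=6 t=4 v=2: DROP (t<9-4); WM=9
i=7 t=2 v=7: DROP (t<9-4); WM=9
i=8 t=10 v=9: → [8,12); WM=9
i=9 t=12 v=4: → [12,16); WM=11
i=10 t=7 v=4: → [4,8); WM=11
i=11 t=13 v=2: → [12,16); WM=12; [8,12) fires=3
i=12 t=15 v=8: → [12,16); WM=12
i=13 t=16 v=7: → [16,20); WM=15
i=14 t=10 v=3: DROP (t<15-4); WM=15
i=15 t=14 v=4: → [12,16); WM=15

[0,4)=2 [4,8)=2 [8,12)=3 [12,16)=3 [16,20)=1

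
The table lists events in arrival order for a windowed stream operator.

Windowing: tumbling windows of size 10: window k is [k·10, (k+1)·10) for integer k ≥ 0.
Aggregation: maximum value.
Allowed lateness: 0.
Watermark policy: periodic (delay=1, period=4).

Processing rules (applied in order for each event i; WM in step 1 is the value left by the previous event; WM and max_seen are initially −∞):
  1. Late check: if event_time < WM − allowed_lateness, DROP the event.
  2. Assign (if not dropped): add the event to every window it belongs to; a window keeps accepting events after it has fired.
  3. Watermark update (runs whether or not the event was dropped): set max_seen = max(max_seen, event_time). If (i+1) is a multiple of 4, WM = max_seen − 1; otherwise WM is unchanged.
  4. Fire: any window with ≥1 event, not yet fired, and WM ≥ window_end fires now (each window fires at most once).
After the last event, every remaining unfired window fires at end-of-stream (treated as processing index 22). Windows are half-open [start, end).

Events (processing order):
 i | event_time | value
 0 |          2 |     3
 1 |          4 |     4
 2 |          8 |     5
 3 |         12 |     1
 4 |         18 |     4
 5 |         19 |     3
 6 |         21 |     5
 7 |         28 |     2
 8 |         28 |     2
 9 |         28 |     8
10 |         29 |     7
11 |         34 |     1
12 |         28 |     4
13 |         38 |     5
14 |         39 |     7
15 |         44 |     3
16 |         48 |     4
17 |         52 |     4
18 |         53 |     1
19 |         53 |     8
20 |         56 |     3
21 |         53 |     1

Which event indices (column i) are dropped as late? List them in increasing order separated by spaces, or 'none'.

i=0 t=2 v=3: → [0,10); WM=−∞
i=1 t=4 v=4: → [0,10); WM=−∞
i=2 t=8 v=5: → [0,10); WM=−∞
i=3 t=12 v=1: → [10,20); WM=11; [0,10) fires=5
i=4 t=18 v=4: → [10,20); WM=11
i=5 t=19 v=3: → [10,20); WM=11
i=6 t=21 v=5: → [20,30); WM=11
i=7 t=28 v=2: → [20,30); WM=27; [10,20) fires=4
i=8 t=28 v=2: → [20,30); WM=27
i=9 t=28 v=8: → [20,30); WM=27
i=10 t=29 v=7: → [20,30); WM=27
i=11 t=34 v=1: → [30,40); WM=33; [20,30) fires=8
i=12 t=28 v=4: DROP (t<33-0); WM=33
i=13 t=38 v=5: → [30,40); WM=33
i=14 t=39 v=7: → [30,40); WM=33
i=15 t=44 v=3: → [40,50); WM=43; [30,40) fires=7
i=16 t=48 v=4: → [40,50); WM=43
i=17 t=52 v=4: → [50,60); WM=43
i=18 t=53 v=1: → [50,60); WM=43
i=19 t=53 v=8: → [50,60); WM=52; [40,50) fires=4
i=20 t=56 v=3: → [50,60); WM=52
i=21 t=53 v=1: → [50,60); WM=52

12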